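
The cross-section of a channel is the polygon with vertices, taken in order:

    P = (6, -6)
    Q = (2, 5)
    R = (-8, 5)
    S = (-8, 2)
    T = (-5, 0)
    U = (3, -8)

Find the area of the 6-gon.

98

Apply the shoelace (surveyor's) formula: 2A = Σ (x_i·y_{i+1} − x_{i+1}·y_i), indices taken mod 6.
Cross-terms: 42, 50, 24, 10, 40, 30  ⇒  Σ = 196
Area = |Σ|/2 = 98.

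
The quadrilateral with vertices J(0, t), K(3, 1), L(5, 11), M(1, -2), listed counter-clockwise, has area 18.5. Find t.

The doubled signed area Σ (x_i y_{i+1} − x_{i+1} y_i) is linear in t.
With t=0 it equals 7; the coefficient of t is -2 (from the two edges through J).
So -2·t + 7 = 2·18.5 = 37 ⇒ t = -15.

-15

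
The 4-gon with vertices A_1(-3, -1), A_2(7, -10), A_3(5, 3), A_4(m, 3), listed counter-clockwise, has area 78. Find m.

-6

The doubled signed area Σ (x_i y_{i+1} − x_{i+1} y_i) is linear in m.
With m=0 it equals 132; the coefficient of m is -4 (from the two edges through A_4).
So -4·m + 132 = 2·78 = 156 ⇒ m = -6.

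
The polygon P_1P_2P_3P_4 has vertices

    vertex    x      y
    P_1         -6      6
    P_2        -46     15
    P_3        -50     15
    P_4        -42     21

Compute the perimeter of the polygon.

|P_1P_2| = √((-40)² + (9)²) = √1681 = 41
|P_2P_3| = √((-4)² + (0)²) = √16 = 4
|P_3P_4| = √((8)² + (6)²) = √100 = 10
|P_4P_1| = √((36)² + (-15)²) = √1521 = 39
Perimeter = 41 + 4 + 10 + 39 = 94.

94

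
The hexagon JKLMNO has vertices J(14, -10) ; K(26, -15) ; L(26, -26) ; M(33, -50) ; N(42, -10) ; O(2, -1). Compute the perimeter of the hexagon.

|JK| = √((12)² + (-5)²) = √169 = 13
|KL| = √((0)² + (-11)²) = √121 = 11
|LM| = √((7)² + (-24)²) = √625 = 25
|MN| = √((9)² + (40)²) = √1681 = 41
|NO| = √((-40)² + (9)²) = √1681 = 41
|OJ| = √((12)² + (-9)²) = √225 = 15
Perimeter = 13 + 11 + 25 + 41 + 41 + 15 = 146.

146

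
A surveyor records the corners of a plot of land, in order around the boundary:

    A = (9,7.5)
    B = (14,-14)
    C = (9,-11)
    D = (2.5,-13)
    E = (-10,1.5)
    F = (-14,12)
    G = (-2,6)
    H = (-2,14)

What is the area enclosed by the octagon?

395.375

Apply the surveyor's formula: 2A = Σ (x_i·y_{i+1} − x_{i+1}·y_i), indices taken mod 8.
Cross-terms: -231, -28, -89.5, -126.25, -99, -60, -16, -141  ⇒  Σ = -790.75
Area = |Σ|/2 = 395.375.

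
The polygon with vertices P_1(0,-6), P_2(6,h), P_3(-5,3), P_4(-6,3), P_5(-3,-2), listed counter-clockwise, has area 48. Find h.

0

The doubled signed area Σ (x_i y_{i+1} − x_{i+1} y_i) is linear in h.
With h=0 it equals 96; the coefficient of h is 5 (from the two edges through P_2).
So 5·h + 96 = 2·48 = 96 ⇒ h = 0.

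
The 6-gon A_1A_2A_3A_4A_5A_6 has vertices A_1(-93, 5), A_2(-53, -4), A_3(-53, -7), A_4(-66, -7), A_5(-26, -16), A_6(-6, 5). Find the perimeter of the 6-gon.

214

|A_1A_2| = √((40)² + (-9)²) = √1681 = 41
|A_2A_3| = √((0)² + (-3)²) = √9 = 3
|A_3A_4| = √((-13)² + (0)²) = √169 = 13
|A_4A_5| = √((40)² + (-9)²) = √1681 = 41
|A_5A_6| = √((20)² + (21)²) = √841 = 29
|A_6A_1| = √((-87)² + (0)²) = √7569 = 87
Perimeter = 41 + 3 + 13 + 41 + 29 + 87 = 214.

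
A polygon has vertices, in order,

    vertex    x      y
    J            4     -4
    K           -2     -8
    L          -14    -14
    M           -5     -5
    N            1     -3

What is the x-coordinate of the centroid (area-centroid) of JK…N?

-4.25

Apply the shoelace formula. First the cross-terms c_i = x_i·y_{i+1} − x_{i+1}·y_i:
  -40, -84, 0, 20, 8  ⇒  2A = -96, A = -48.
Then Σ (x_i + x_{i+1})·c_i = 1224, so x̄ = 1224 / (6·(-48)) = -4.25.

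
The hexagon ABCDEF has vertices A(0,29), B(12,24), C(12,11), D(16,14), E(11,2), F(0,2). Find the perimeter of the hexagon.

|AB| = √((12)² + (-5)²) = √169 = 13
|BC| = √((0)² + (-13)²) = √169 = 13
|CD| = √((4)² + (3)²) = √25 = 5
|DE| = √((-5)² + (-12)²) = √169 = 13
|EF| = √((-11)² + (0)²) = √121 = 11
|FA| = √((0)² + (27)²) = √729 = 27
Perimeter = 13 + 13 + 5 + 13 + 11 + 27 = 82.

82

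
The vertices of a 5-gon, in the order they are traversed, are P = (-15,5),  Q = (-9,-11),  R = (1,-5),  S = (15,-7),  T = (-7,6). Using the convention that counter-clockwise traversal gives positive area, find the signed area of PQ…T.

215

Apply the shoelace (surveyor's) formula: 2A = Σ (x_i·y_{i+1} − x_{i+1}·y_i), indices taken mod 5.
Σ = (210) + (56) + (68) + (41) + (55) = 430
Signed area = Σ/2 = 215 (positive ⇒ counter-clockwise traversal).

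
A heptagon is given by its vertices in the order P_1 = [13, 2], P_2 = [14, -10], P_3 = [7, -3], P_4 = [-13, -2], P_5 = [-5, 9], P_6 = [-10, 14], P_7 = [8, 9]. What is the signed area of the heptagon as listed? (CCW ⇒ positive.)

-296.5

Σ = (-158) + (28) + (-53) + (-127) + (20) + (-202) + (-101) = -593
Signed area = Σ/2 = -296.5 (negative ⇒ clockwise traversal).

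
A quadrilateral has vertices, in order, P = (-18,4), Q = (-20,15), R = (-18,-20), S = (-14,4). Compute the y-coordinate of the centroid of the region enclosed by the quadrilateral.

Apply the shoelace formula. First the cross-terms c_i = x_i·y_{i+1} − x_{i+1}·y_i:
  -190, 670, -352, 16  ⇒  2A = 144, A = 72.
Then Σ (y_i + y_{i+1})·c_i = -1200, so ȳ = -1200 / (6·72) = -25/9.

-25/9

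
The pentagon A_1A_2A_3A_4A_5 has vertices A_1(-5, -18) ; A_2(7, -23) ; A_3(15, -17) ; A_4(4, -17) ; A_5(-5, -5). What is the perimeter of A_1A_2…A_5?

62

|A_1A_2| = √((12)² + (-5)²) = √169 = 13
|A_2A_3| = √((8)² + (6)²) = √100 = 10
|A_3A_4| = √((-11)² + (0)²) = √121 = 11
|A_4A_5| = √((-9)² + (12)²) = √225 = 15
|A_5A_1| = √((0)² + (-13)²) = √169 = 13
Perimeter = 13 + 10 + 11 + 15 + 13 = 62.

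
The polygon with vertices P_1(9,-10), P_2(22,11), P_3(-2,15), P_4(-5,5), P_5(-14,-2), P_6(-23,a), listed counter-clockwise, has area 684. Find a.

Write out the shoelace sum; only the two edges meeting at P_6 involve a:
2·Area = [((-14)·a − (-23)·(-2)) + ((-23)·(-10) − 9·a)] + 816
       = -23·a + 1000 = 1368
⇒ a = -16.

-16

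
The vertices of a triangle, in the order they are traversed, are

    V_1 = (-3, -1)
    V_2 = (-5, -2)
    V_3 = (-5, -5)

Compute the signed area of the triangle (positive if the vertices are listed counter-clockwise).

Apply Gauss's area formula: 2A = Σ (x_i·y_{i+1} − x_{i+1}·y_i), indices taken mod 3.
Σ = (1) + (15) + (-10) = 6
Signed area = Σ/2 = 3 (positive ⇒ counter-clockwise traversal).

3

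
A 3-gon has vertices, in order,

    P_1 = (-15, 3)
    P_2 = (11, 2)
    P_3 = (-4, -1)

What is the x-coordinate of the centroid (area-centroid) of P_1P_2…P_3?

Apply the shoelace formula. First the cross-terms c_i = x_i·y_{i+1} − x_{i+1}·y_i:
  -63, -3, -27  ⇒  2A = -93, A = -46.5.
Then Σ (x_i + x_{i+1})·c_i = 744, so x̄ = 744 / (6·(-46.5)) = -8/3.

-8/3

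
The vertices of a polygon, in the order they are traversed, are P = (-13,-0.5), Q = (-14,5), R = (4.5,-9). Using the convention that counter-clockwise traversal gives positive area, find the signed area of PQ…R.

Apply the shoelace formula: 2A = Σ (x_i·y_{i+1} − x_{i+1}·y_i), indices taken mod 3.
P→Q: (-13)(5) − (-14)(-0.5) = -72
Q→R: (-14)(-9) − (4.5)(5) = 103.5
R→P: (4.5)(-0.5) − (-13)(-9) = -119.25
Σ = -87.75
Signed area = Σ/2 = -43.875 (negative ⇒ clockwise traversal).

-43.875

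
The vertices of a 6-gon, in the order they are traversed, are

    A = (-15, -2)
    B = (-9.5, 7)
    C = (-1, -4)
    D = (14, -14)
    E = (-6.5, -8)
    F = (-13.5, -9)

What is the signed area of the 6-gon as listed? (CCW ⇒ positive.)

-184.75

Cross-terms: -124, 45, 70, -203, -49.5, -108  ⇒  Σ = -369.5
Signed area = Σ/2 = -184.75 (negative ⇒ clockwise traversal).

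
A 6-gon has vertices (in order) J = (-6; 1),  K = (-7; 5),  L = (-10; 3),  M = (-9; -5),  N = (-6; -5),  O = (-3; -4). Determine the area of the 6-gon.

40

Σ = (-23) + (29) + (77) + (15) + (9) + (-27) = 80
Area = |Σ|/2 = 40.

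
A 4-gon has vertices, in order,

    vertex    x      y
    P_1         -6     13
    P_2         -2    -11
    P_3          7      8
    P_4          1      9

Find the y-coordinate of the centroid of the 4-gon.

482/165

Apply the surveyor's formula. First the cross-terms c_i = x_i·y_{i+1} − x_{i+1}·y_i:
  92, 61, 55, 67  ⇒  2A = 275, A = 137.5.
Then Σ (y_i + y_{i+1})·c_i = 2410, so ȳ = 2410 / (6·137.5) = 482/165.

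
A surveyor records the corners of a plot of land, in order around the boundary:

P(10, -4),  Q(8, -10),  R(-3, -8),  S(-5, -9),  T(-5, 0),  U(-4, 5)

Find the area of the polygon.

Σ = (-68) + (-94) + (-13) + (-45) + (-25) + (-34) = -279
Area = |Σ|/2 = 139.5.

139.5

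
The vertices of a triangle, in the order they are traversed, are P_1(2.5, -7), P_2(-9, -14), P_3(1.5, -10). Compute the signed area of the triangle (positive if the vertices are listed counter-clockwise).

13.75

Apply the surveyor's formula: 2A = Σ (x_i·y_{i+1} − x_{i+1}·y_i), indices taken mod 3.
Σ = (-98) + (111) + (14.5) = 27.5
Signed area = Σ/2 = 13.75 (positive ⇒ counter-clockwise traversal).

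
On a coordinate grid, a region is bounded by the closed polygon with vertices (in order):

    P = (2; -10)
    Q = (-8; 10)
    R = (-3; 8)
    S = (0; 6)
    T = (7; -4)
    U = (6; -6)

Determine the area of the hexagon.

110

Σ = (-60) + (-34) + (-18) + (-42) + (-18) + (-48) = -220
Area = |Σ|/2 = 110.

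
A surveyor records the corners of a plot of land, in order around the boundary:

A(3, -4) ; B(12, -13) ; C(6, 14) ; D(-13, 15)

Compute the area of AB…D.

A→B: (3)(-13) − (12)(-4) = 9
B→C: (12)(14) − (6)(-13) = 246
C→D: (6)(15) − (-13)(14) = 272
D→A: (-13)(-4) − (3)(15) = 7
Σ = 534
Area = |Σ|/2 = 267.

267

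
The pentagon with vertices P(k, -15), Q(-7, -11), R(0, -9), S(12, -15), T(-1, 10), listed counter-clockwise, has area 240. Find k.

Write out the shoelace sum; only the two edges meeting at P involve k:
2·Area = [((-1)·(-15) − k·10) + (k·(-11) − (-7)·(-15))] + 276
       = -21·k + 186 = 480
⇒ k = -14.

-14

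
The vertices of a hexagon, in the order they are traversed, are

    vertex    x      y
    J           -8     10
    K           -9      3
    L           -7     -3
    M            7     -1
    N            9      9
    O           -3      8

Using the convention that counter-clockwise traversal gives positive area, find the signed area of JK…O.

173.5

Σ = (66) + (48) + (28) + (72) + (99) + (34) = 347
Signed area = Σ/2 = 173.5 (positive ⇒ counter-clockwise traversal).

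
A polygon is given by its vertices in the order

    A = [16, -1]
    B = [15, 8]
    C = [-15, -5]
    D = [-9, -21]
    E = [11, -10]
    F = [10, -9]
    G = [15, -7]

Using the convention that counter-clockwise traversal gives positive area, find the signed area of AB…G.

Σ = (143) + (45) + (270) + (321) + (1) + (65) + (97) = 942
Signed area = Σ/2 = 471 (positive ⇒ counter-clockwise traversal).

471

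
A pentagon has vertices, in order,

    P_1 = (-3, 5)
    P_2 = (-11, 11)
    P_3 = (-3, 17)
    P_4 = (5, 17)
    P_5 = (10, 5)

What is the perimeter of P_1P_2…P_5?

|P_1P_2| = √((-8)² + (6)²) = √100 = 10
|P_2P_3| = √((8)² + (6)²) = √100 = 10
|P_3P_4| = √((8)² + (0)²) = √64 = 8
|P_4P_5| = √((5)² + (-12)²) = √169 = 13
|P_5P_1| = √((-13)² + (0)²) = √169 = 13
Perimeter = 10 + 10 + 8 + 13 + 13 = 54.

54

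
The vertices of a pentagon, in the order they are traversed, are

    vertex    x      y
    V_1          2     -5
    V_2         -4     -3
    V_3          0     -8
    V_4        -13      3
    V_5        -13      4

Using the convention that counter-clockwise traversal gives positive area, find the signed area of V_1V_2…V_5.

-27

Apply the shoelace formula: 2A = Σ (x_i·y_{i+1} − x_{i+1}·y_i), indices taken mod 5.
Cross-terms: -26, 32, -104, -13, 57  ⇒  Σ = -54
Signed area = Σ/2 = -27 (negative ⇒ clockwise traversal).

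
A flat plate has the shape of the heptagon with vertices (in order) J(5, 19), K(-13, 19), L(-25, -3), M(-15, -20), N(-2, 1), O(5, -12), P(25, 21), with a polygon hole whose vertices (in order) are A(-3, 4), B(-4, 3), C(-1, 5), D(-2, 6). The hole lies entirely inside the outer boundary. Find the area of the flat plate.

Outer boundary:
Apply the shoelace (surveyor's) formula: 2A = Σ (x_i·y_{i+1} − x_{i+1}·y_i), indices taken mod 7.
J→K: (5)(19) − (-13)(19) = 342
K→L: (-13)(-3) − (-25)(19) = 514
L→M: (-25)(-20) − (-15)(-3) = 455
M→N: (-15)(1) − (-2)(-20) = -55
N→O: (-2)(-12) − (5)(1) = 19
O→P: (5)(21) − (25)(-12) = 405
P→J: (25)(19) − (5)(21) = 370
Σ = 2050
Area = |Σ|/2 = 1025.
Hole:
Apply the shoelace formula: 2A = Σ (x_i·y_{i+1} − x_{i+1}·y_i), indices taken mod 4.
Σ = (7) + (-17) + (4) + (10) = 4
Area = |Σ|/2 = 2.
Net area = 1025 − 2 = 1023.

1023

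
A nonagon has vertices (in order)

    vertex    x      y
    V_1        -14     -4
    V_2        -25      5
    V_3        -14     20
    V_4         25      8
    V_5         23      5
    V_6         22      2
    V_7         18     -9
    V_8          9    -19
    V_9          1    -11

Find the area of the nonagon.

1034

Σ = (-170) + (-430) + (-612) + (-59) + (-64) + (-234) + (-261) + (-80) + (-158) = -2068
Area = |Σ|/2 = 1034.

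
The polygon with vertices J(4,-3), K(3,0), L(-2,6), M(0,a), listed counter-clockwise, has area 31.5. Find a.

Write out the shoelace sum; only the two edges meeting at M involve a:
2·Area = [((-2)·a − 0·6) + (0·(-3) − 4·a)] + 27
       = -6·a + 27 = 63
⇒ a = -6.

-6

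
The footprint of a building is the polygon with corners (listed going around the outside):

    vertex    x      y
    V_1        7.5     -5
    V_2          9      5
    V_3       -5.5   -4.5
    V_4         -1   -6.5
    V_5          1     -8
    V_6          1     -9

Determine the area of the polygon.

Apply Gauss's area formula: 2A = Σ (x_i·y_{i+1} − x_{i+1}·y_i), indices taken mod 6.
Σ = (82.5) + (-13) + (31.25) + (14.5) + (-1) + (62.5) = 176.75
Area = |Σ|/2 = 88.375.

88.375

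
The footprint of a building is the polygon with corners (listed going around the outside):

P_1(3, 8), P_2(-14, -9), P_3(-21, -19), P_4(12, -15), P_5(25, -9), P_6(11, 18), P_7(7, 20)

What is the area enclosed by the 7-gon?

Apply the surveyor's formula: 2A = Σ (x_i·y_{i+1} − x_{i+1}·y_i), indices taken mod 7.
P_1→P_2: (3)(-9) − (-14)(8) = 85
P_2→P_3: (-14)(-19) − (-21)(-9) = 77
P_3→P_4: (-21)(-15) − (12)(-19) = 543
P_4→P_5: (12)(-9) − (25)(-15) = 267
P_5→P_6: (25)(18) − (11)(-9) = 549
P_6→P_7: (11)(20) − (7)(18) = 94
P_7→P_1: (7)(8) − (3)(20) = -4
Σ = 1611
Area = |Σ|/2 = 805.5.

805.5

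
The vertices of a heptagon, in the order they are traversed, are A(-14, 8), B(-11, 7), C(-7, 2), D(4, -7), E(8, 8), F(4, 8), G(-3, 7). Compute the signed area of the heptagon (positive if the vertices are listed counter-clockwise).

152

Σ = (-10) + (27) + (41) + (88) + (32) + (52) + (74) = 304
Signed area = Σ/2 = 152 (positive ⇒ counter-clockwise traversal).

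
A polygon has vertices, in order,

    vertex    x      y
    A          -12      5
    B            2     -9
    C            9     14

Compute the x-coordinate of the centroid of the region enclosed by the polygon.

Apply Gauss's area formula. First the cross-terms c_i = x_i·y_{i+1} − x_{i+1}·y_i:
  98, 109, 213  ⇒  2A = 420, A = 210.
Then Σ (x_i + x_{i+1})·c_i = -420, so x̄ = -420 / (6·210) = -1/3.

-1/3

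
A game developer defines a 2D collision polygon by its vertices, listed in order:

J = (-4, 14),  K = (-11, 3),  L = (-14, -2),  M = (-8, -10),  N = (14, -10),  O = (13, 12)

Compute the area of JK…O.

539

Σ = (142) + (64) + (124) + (220) + (298) + (230) = 1078
Area = |Σ|/2 = 539.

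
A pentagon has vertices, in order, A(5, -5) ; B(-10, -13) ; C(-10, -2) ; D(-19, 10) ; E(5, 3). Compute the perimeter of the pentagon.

76

|AB| = √((-15)² + (-8)²) = √289 = 17
|BC| = √((0)² + (11)²) = √121 = 11
|CD| = √((-9)² + (12)²) = √225 = 15
|DE| = √((24)² + (-7)²) = √625 = 25
|EA| = √((0)² + (-8)²) = √64 = 8
Perimeter = 17 + 11 + 15 + 25 + 8 = 76.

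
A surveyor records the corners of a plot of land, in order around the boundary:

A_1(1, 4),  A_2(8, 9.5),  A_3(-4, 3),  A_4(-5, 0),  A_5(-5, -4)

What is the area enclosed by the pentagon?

29.25

Apply Gauss's area formula: 2A = Σ (x_i·y_{i+1} − x_{i+1}·y_i), indices taken mod 5.
Σ = (-22.5) + (62) + (15) + (20) + (-16) = 58.5
Area = |Σ|/2 = 29.25.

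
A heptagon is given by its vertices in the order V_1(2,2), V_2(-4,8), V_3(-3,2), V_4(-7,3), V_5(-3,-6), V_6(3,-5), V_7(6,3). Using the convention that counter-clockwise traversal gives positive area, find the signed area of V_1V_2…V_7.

87

V_1→V_2: (2)(8) − (-4)(2) = 24
V_2→V_3: (-4)(2) − (-3)(8) = 16
V_3→V_4: (-3)(3) − (-7)(2) = 5
V_4→V_5: (-7)(-6) − (-3)(3) = 51
V_5→V_6: (-3)(-5) − (3)(-6) = 33
V_6→V_7: (3)(3) − (6)(-5) = 39
V_7→V_1: (6)(2) − (2)(3) = 6
Σ = 174
Signed area = Σ/2 = 87 (positive ⇒ counter-clockwise traversal).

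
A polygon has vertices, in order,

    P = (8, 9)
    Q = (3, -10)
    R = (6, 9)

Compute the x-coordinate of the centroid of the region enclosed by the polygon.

17/3

Apply Gauss's area formula. First the cross-terms c_i = x_i·y_{i+1} − x_{i+1}·y_i:
  -107, 87, -18  ⇒  2A = -38, A = -19.
Then Σ (x_i + x_{i+1})·c_i = -646, so x̄ = -646 / (6·(-19)) = 17/3.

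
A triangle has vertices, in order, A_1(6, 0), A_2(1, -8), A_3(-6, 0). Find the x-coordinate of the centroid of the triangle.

Apply Gauss's area formula. First the cross-terms c_i = x_i·y_{i+1} − x_{i+1}·y_i:
  -48, -48, 0  ⇒  2A = -96, A = -48.
Then Σ (x_i + x_{i+1})·c_i = -96, so x̄ = -96 / (6·(-48)) = 1/3.

1/3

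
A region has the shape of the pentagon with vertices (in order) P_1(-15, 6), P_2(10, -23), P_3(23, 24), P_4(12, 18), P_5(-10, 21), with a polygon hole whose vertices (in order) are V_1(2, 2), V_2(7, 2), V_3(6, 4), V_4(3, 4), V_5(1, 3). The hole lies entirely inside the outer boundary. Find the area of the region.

Outer boundary:
Apply the shoelace formula: 2A = Σ (x_i·y_{i+1} − x_{i+1}·y_i), indices taken mod 5.
Cross-terms: 285, 769, 126, 432, 255  ⇒  Σ = 1867
Area = |Σ|/2 = 933.5.
Hole:
Σ = (-10) + (16) + (12) + (5) + (-4) = 19
Area = |Σ|/2 = 9.5.
Net area = 933.5 − 9.5 = 924.

924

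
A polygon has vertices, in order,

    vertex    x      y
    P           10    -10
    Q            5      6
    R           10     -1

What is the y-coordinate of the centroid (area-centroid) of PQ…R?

Apply the shoelace formula. First the cross-terms c_i = x_i·y_{i+1} − x_{i+1}·y_i:
  110, -65, -90  ⇒  2A = -45, A = -22.5.
Then Σ (y_i + y_{i+1})·c_i = 225, so ȳ = 225 / (6·(-22.5)) = -5/3.

-5/3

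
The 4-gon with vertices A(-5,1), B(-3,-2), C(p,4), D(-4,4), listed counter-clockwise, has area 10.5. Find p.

Write out the shoelace sum; only the two edges meeting at C involve p:
2·Area = [((-3)·4 − p·(-2)) + (p·4 − (-4)·4)] + 29
       = 6·p + 33 = 21
⇒ p = -2.

-2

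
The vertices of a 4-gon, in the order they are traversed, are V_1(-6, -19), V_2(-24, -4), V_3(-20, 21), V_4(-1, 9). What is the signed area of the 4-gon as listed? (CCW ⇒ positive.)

Apply Gauss's area formula: 2A = Σ (x_i·y_{i+1} − x_{i+1}·y_i), indices taken mod 4.
Σ = (-432) + (-584) + (-159) + (73) = -1102
Signed area = Σ/2 = -551 (negative ⇒ clockwise traversal).

-551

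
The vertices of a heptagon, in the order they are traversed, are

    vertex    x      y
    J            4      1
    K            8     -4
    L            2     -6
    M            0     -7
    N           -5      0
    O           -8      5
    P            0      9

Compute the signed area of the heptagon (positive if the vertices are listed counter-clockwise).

Apply the shoelace (surveyor's) formula: 2A = Σ (x_i·y_{i+1} − x_{i+1}·y_i), indices taken mod 7.
J→K: (4)(-4) − (8)(1) = -24
K→L: (8)(-6) − (2)(-4) = -40
L→M: (2)(-7) − (0)(-6) = -14
M→N: (0)(0) − (-5)(-7) = -35
N→O: (-5)(5) − (-8)(0) = -25
O→P: (-8)(9) − (0)(5) = -72
P→J: (0)(1) − (4)(9) = -36
Σ = -246
Signed area = Σ/2 = -123 (negative ⇒ clockwise traversal).

-123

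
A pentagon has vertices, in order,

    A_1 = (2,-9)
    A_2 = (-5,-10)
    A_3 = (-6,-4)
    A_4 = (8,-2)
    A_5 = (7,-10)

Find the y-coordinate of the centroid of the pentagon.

-314/51

Apply Gauss's area formula. First the cross-terms c_i = x_i·y_{i+1} − x_{i+1}·y_i:
  -65, -40, 44, -66, -43  ⇒  2A = -170, A = -85.
Then Σ (y_i + y_{i+1})·c_i = 3140, so ȳ = 3140 / (6·(-85)) = -314/51.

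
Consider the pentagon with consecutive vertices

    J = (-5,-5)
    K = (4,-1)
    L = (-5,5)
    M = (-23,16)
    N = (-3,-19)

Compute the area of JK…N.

Σ = (25) + (15) + (35) + (485) + (-80) = 480
Area = |Σ|/2 = 240.

240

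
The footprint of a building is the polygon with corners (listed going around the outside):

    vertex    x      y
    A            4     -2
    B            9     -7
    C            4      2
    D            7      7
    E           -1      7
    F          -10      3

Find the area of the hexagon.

90.5

Apply the surveyor's formula: 2A = Σ (x_i·y_{i+1} − x_{i+1}·y_i), indices taken mod 6.
A→B: (4)(-7) − (9)(-2) = -10
B→C: (9)(2) − (4)(-7) = 46
C→D: (4)(7) − (7)(2) = 14
D→E: (7)(7) − (-1)(7) = 56
E→F: (-1)(3) − (-10)(7) = 67
F→A: (-10)(-2) − (4)(3) = 8
Σ = 181
Area = |Σ|/2 = 90.5.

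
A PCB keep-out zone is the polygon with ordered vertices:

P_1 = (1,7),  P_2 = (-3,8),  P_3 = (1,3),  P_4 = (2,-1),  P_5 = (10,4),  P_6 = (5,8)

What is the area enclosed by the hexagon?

Apply the shoelace formula: 2A = Σ (x_i·y_{i+1} − x_{i+1}·y_i), indices taken mod 6.
Cross-terms: 29, -17, -7, 18, 60, 27  ⇒  Σ = 110
Area = |Σ|/2 = 55.

55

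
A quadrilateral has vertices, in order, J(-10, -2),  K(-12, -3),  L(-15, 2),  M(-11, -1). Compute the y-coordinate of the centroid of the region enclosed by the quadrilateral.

-20/21

Apply the surveyor's formula. First the cross-terms c_i = x_i·y_{i+1} − x_{i+1}·y_i:
  6, -69, 37, 12  ⇒  2A = -14, A = -7.
Then Σ (y_i + y_{i+1})·c_i = 40, so ȳ = 40 / (6·(-7)) = -20/21.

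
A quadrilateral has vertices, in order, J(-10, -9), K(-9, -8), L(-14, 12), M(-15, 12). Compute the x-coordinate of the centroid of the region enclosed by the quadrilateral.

Apply the shoelace formula. First the cross-terms c_i = x_i·y_{i+1} − x_{i+1}·y_i:
  -1, -220, 12, 255  ⇒  2A = 46, A = 23.
Then Σ (x_i + x_{i+1})·c_i = -1644, so x̄ = -1644 / (6·23) = -274/23.

-274/23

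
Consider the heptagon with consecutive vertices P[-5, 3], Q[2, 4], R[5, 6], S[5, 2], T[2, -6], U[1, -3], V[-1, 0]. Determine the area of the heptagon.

47

Apply the surveyor's formula: 2A = Σ (x_i·y_{i+1} − x_{i+1}·y_i), indices taken mod 7.
P→Q: (-5)(4) − (2)(3) = -26
Q→R: (2)(6) − (5)(4) = -8
R→S: (5)(2) − (5)(6) = -20
S→T: (5)(-6) − (2)(2) = -34
T→U: (2)(-3) − (1)(-6) = 0
U→V: (1)(0) − (-1)(-3) = -3
V→P: (-1)(3) − (-5)(0) = -3
Σ = -94
Area = |Σ|/2 = 47.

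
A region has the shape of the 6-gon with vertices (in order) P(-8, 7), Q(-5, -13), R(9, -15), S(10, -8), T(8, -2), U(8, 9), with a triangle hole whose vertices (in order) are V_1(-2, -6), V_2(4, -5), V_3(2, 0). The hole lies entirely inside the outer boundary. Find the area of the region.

318.5

Outer boundary:
P→Q: (-8)(-13) − (-5)(7) = 139
Q→R: (-5)(-15) − (9)(-13) = 192
R→S: (9)(-8) − (10)(-15) = 78
S→T: (10)(-2) − (8)(-8) = 44
T→U: (8)(9) − (8)(-2) = 88
U→P: (8)(7) − (-8)(9) = 128
Σ = 669
Area = |Σ|/2 = 334.5.
Hole:
Apply Gauss's area formula: 2A = Σ (x_i·y_{i+1} − x_{i+1}·y_i), indices taken mod 3.
Cross-terms: 34, 10, -12  ⇒  Σ = 32
Area = |Σ|/2 = 16.
Net area = 334.5 − 16 = 318.5.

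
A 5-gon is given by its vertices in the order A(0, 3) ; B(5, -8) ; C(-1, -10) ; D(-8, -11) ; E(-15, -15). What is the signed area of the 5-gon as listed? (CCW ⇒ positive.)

Apply Gauss's area formula: 2A = Σ (x_i·y_{i+1} − x_{i+1}·y_i), indices taken mod 5.
Σ = (-15) + (-58) + (-69) + (-45) + (-45) = -232
Signed area = Σ/2 = -116 (negative ⇒ clockwise traversal).

-116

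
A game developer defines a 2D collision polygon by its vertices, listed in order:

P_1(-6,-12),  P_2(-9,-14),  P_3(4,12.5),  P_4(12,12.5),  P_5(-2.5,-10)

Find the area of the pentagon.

149.625

Apply the surveyor's formula: 2A = Σ (x_i·y_{i+1} − x_{i+1}·y_i), indices taken mod 5.
Cross-terms: -24, -56.5, -100, -88.75, -30  ⇒  Σ = -299.25
Area = |Σ|/2 = 149.625.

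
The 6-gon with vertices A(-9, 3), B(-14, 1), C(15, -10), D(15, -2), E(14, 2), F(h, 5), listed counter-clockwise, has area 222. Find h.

The doubled signed area Σ (x_i y_{i+1} − x_{i+1} y_i) is linear in h.
With h=0 it equals 451; the coefficient of h is 1 (from the two edges through F).
So 1·h + 451 = 2·222 = 444 ⇒ h = -7.

-7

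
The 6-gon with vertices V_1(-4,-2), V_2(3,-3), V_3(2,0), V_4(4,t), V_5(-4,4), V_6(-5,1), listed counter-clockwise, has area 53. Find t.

6

The doubled signed area Σ (x_i y_{i+1} − x_{i+1} y_i) is linear in t.
With t=0 it equals 70; the coefficient of t is 6 (from the two edges through V_4).
So 6·t + 70 = 2·53 = 106 ⇒ t = 6.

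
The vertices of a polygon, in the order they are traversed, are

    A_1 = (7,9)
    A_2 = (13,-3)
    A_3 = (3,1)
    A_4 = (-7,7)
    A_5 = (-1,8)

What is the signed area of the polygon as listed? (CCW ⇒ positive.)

Apply the shoelace formula: 2A = Σ (x_i·y_{i+1} − x_{i+1}·y_i), indices taken mod 5.
Σ = (-138) + (22) + (28) + (-49) + (-65) = -202
Signed area = Σ/2 = -101 (negative ⇒ clockwise traversal).

-101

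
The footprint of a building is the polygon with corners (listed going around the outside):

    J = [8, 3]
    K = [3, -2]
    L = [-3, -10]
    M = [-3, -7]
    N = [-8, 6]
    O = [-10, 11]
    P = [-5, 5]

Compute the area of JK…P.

Apply the shoelace formula: 2A = Σ (x_i·y_{i+1} − x_{i+1}·y_i), indices taken mod 7.
Σ = (-25) + (-36) + (-9) + (-74) + (-28) + (5) + (-55) = -222
Area = |Σ|/2 = 111.

111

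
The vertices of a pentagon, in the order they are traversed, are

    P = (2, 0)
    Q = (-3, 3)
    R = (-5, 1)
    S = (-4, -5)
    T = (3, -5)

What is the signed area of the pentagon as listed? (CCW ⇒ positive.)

46

Apply the shoelace (surveyor's) formula: 2A = Σ (x_i·y_{i+1} − x_{i+1}·y_i), indices taken mod 5.
Σ = (6) + (12) + (29) + (35) + (10) = 92
Signed area = Σ/2 = 46 (positive ⇒ counter-clockwise traversal).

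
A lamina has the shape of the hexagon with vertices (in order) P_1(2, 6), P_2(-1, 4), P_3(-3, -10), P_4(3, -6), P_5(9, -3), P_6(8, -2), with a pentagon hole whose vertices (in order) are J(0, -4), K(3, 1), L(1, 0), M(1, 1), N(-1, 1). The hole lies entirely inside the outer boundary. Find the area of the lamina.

Outer boundary:
Apply the shoelace formula: 2A = Σ (x_i·y_{i+1} − x_{i+1}·y_i), indices taken mod 6.
Σ = (14) + (22) + (48) + (45) + (6) + (52) = 187
Area = |Σ|/2 = 93.5.
Hole:
Cross-terms: 12, -1, 1, 2, 4  ⇒  Σ = 18
Area = |Σ|/2 = 9.
Net area = 93.5 − 9 = 84.5.

84.5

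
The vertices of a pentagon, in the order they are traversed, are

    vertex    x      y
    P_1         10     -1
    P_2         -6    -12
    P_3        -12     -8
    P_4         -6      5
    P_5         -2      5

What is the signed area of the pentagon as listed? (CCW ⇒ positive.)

-199

Apply Gauss's area formula: 2A = Σ (x_i·y_{i+1} − x_{i+1}·y_i), indices taken mod 5.
Σ = (-126) + (-96) + (-108) + (-20) + (-48) = -398
Signed area = Σ/2 = -199 (negative ⇒ clockwise traversal).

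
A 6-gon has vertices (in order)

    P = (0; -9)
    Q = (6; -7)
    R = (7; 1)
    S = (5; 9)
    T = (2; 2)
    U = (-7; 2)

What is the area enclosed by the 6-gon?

120

Apply the surveyor's formula: 2A = Σ (x_i·y_{i+1} − x_{i+1}·y_i), indices taken mod 6.
Cross-terms: 54, 55, 58, -8, 18, 63  ⇒  Σ = 240
Area = |Σ|/2 = 120.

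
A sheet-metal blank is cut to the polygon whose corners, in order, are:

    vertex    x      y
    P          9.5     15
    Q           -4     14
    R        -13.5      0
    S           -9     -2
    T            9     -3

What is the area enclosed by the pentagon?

Σ = (193) + (189) + (27) + (45) + (163.5) = 617.5
Area = |Σ|/2 = 308.75.

308.75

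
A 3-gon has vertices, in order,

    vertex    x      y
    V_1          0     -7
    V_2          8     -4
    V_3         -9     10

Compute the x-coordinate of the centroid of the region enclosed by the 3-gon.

-1/3

Apply Gauss's area formula. First the cross-terms c_i = x_i·y_{i+1} − x_{i+1}·y_i:
  56, 44, 63  ⇒  2A = 163, A = 81.5.
Then Σ (x_i + x_{i+1})·c_i = -163, so x̄ = -163 / (6·81.5) = -1/3.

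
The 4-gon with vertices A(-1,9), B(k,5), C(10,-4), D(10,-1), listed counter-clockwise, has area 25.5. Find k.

Write out the shoelace sum; only the two edges meeting at B involve k:
2·Area = [((-1)·5 − k·9) + (k·(-4) − 10·5)] + 119
       = -13·k + 64 = 51
⇒ k = 1.

1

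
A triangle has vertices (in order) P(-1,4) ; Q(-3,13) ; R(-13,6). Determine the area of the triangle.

Apply the shoelace (surveyor's) formula: 2A = Σ (x_i·y_{i+1} − x_{i+1}·y_i), indices taken mod 3.
Σ = (-1) + (151) + (-46) = 104
Area = |Σ|/2 = 52.

52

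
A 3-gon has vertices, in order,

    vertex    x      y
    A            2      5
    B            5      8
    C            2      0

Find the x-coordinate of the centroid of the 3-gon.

3

Apply the surveyor's formula. First the cross-terms c_i = x_i·y_{i+1} − x_{i+1}·y_i:
  -9, -16, 10  ⇒  2A = -15, A = -7.5.
Then Σ (x_i + x_{i+1})·c_i = -135, so x̄ = -135 / (6·(-7.5)) = 3.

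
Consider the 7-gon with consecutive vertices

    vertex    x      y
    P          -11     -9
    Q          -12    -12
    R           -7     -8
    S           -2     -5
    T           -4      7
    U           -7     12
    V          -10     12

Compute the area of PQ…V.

Apply Gauss's area formula: 2A = Σ (x_i·y_{i+1} − x_{i+1}·y_i), indices taken mod 7.
Cross-terms: 24, 12, 19, -34, 1, 36, 222  ⇒  Σ = 280
Area = |Σ|/2 = 140.

140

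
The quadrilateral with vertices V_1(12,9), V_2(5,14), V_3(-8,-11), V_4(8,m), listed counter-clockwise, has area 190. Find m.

Write out the shoelace sum; only the two edges meeting at V_4 involve m:
2·Area = [((-8)·m − 8·(-11)) + (8·9 − 12·m)] + 180
       = -20·m + 340 = 380
⇒ m = -2.

-2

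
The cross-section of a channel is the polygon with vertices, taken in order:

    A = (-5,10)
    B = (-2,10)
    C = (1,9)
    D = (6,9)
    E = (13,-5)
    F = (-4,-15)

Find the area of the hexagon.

290

Apply Gauss's area formula: 2A = Σ (x_i·y_{i+1} − x_{i+1}·y_i), indices taken mod 6.
Σ = (-30) + (-28) + (-45) + (-147) + (-215) + (-115) = -580
Area = |Σ|/2 = 290.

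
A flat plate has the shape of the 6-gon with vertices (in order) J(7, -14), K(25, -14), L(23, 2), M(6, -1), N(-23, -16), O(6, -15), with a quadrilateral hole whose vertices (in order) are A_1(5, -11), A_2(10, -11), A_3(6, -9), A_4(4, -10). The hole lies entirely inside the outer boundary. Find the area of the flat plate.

459.5

Outer boundary:
Apply the shoelace (surveyor's) formula: 2A = Σ (x_i·y_{i+1} − x_{i+1}·y_i), indices taken mod 6.
Σ = (252) + (372) + (-35) + (-119) + (441) + (21) = 932
Area = |Σ|/2 = 466.
Hole:
Σ = (55) + (-24) + (-24) + (6) = 13
Area = |Σ|/2 = 6.5.
Net area = 466 − 6.5 = 459.5.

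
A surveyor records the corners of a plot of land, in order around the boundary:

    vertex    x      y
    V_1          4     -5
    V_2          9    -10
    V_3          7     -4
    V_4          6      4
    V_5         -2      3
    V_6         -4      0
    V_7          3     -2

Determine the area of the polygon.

65

Apply the shoelace formula: 2A = Σ (x_i·y_{i+1} − x_{i+1}·y_i), indices taken mod 7.
Cross-terms: 5, 34, 52, 26, 12, 8, -7  ⇒  Σ = 130
Area = |Σ|/2 = 65.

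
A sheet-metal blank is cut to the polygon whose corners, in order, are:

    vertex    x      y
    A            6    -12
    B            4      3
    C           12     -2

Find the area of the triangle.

A→B: (6)(3) − (4)(-12) = 66
B→C: (4)(-2) − (12)(3) = -44
C→A: (12)(-12) − (6)(-2) = -132
Σ = -110
Area = |Σ|/2 = 55.

55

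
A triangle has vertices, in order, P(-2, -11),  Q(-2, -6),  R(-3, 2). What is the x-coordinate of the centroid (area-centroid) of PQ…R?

-7/3

Apply Gauss's area formula. First the cross-terms c_i = x_i·y_{i+1} − x_{i+1}·y_i:
  -10, -22, 37  ⇒  2A = 5, A = 2.5.
Then Σ (x_i + x_{i+1})·c_i = -35, so x̄ = -35 / (6·2.5) = -7/3.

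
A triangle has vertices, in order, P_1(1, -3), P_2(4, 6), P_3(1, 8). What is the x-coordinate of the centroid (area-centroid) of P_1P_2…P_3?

Apply the shoelace formula. First the cross-terms c_i = x_i·y_{i+1} − x_{i+1}·y_i:
  18, 26, -11  ⇒  2A = 33, A = 16.5.
Then Σ (x_i + x_{i+1})·c_i = 198, so x̄ = 198 / (6·16.5) = 2.

2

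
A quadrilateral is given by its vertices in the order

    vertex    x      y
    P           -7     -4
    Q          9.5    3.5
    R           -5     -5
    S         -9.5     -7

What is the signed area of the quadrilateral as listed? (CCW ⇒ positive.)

Apply the shoelace formula: 2A = Σ (x_i·y_{i+1} − x_{i+1}·y_i), indices taken mod 4.
Σ = (13.5) + (-30) + (-12.5) + (-11) = -40
Signed area = Σ/2 = -20 (negative ⇒ clockwise traversal).

-20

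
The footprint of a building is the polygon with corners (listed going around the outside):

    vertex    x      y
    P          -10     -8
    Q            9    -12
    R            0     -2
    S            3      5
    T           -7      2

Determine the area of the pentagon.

148.5

Apply the surveyor's formula: 2A = Σ (x_i·y_{i+1} − x_{i+1}·y_i), indices taken mod 5.
Σ = (192) + (-18) + (6) + (41) + (76) = 297
Area = |Σ|/2 = 148.5.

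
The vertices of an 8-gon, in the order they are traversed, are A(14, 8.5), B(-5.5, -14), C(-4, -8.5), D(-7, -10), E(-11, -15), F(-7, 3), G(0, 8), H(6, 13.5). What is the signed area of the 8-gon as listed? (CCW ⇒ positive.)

Apply Gauss's area formula: 2A = Σ (x_i·y_{i+1} − x_{i+1}·y_i), indices taken mod 8.
Cross-terms: -149.25, -9.25, -19.5, -5, -138, -56, -48, -138  ⇒  Σ = -563
Signed area = Σ/2 = -281.5 (negative ⇒ clockwise traversal).

-281.5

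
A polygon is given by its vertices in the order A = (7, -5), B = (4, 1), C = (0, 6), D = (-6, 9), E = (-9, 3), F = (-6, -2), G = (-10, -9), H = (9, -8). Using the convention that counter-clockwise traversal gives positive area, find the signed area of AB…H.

196

Apply the shoelace formula: 2A = Σ (x_i·y_{i+1} − x_{i+1}·y_i), indices taken mod 8.
Σ = (27) + (24) + (36) + (63) + (36) + (34) + (161) + (11) = 392
Signed area = Σ/2 = 196 (positive ⇒ counter-clockwise traversal).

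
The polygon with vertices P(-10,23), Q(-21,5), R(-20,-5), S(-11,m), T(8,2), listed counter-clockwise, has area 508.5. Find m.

-9

Write out the shoelace sum; only the two edges meeting at S involve m:
2·Area = [((-20)·m − (-11)·(-5)) + ((-11)·2 − 8·m)] + 842
       = -28·m + 765 = 1017
⇒ m = -9.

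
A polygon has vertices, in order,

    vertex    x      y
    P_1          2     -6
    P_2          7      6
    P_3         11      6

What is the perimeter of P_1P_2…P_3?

|P_1P_2| = √((5)² + (12)²) = √169 = 13
|P_2P_3| = √((4)² + (0)²) = √16 = 4
|P_3P_1| = √((-9)² + (-12)²) = √225 = 15
Perimeter = 13 + 4 + 15 = 32.

32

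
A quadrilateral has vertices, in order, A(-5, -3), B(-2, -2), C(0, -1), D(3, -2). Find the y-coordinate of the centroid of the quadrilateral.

Apply Gauss's area formula. First the cross-terms c_i = x_i·y_{i+1} − x_{i+1}·y_i:
  4, 2, 3, -19  ⇒  2A = -10, A = -5.
Then Σ (y_i + y_{i+1})·c_i = 60, so ȳ = 60 / (6·(-5)) = -2.

-2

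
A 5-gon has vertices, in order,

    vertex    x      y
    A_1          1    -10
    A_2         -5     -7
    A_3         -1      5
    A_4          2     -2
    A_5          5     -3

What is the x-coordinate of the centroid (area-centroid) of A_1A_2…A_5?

-79/210

Apply the shoelace (surveyor's) formula. First the cross-terms c_i = x_i·y_{i+1} − x_{i+1}·y_i:
  -57, -32, -8, 4, -47  ⇒  2A = -140, A = -70.
Then Σ (x_i + x_{i+1})·c_i = 158, so x̄ = 158 / (6·(-70)) = -79/210.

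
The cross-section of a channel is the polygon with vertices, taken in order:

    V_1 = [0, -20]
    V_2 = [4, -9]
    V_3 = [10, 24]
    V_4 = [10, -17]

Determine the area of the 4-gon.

Apply the surveyor's formula: 2A = Σ (x_i·y_{i+1} − x_{i+1}·y_i), indices taken mod 4.
Σ = (80) + (186) + (-410) + (-200) = -344
Area = |Σ|/2 = 172.

172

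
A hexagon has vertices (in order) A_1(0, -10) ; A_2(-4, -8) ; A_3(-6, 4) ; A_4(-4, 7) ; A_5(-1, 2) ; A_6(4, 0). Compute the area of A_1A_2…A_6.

Apply the shoelace formula: 2A = Σ (x_i·y_{i+1} − x_{i+1}·y_i), indices taken mod 6.
Cross-terms: -40, -64, -26, -1, -8, -40  ⇒  Σ = -179
Area = |Σ|/2 = 89.5.

89.5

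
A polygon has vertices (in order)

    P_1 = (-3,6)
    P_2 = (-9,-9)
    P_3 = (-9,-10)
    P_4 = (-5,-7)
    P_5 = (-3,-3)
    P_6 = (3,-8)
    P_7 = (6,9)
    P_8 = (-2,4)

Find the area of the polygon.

123.5

P_1→P_2: (-3)(-9) − (-9)(6) = 81
P_2→P_3: (-9)(-10) − (-9)(-9) = 9
P_3→P_4: (-9)(-7) − (-5)(-10) = 13
P_4→P_5: (-5)(-3) − (-3)(-7) = -6
P_5→P_6: (-3)(-8) − (3)(-3) = 33
P_6→P_7: (3)(9) − (6)(-8) = 75
P_7→P_8: (6)(4) − (-2)(9) = 42
P_8→P_1: (-2)(6) − (-3)(4) = 0
Σ = 247
Area = |Σ|/2 = 123.5.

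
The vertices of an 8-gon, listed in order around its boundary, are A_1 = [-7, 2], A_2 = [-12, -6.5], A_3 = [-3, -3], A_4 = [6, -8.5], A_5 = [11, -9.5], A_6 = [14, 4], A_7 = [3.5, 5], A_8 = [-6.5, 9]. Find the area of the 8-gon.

Apply the shoelace (surveyor's) formula: 2A = Σ (x_i·y_{i+1} − x_{i+1}·y_i), indices taken mod 8.
Σ = (69.5) + (16.5) + (43.5) + (36.5) + (177) + (56) + (64) + (50) = 513
Area = |Σ|/2 = 256.5.

256.5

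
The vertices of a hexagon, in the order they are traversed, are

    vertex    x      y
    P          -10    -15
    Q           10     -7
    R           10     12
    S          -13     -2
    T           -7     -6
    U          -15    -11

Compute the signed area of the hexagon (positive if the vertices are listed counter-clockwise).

356

Apply the surveyor's formula: 2A = Σ (x_i·y_{i+1} − x_{i+1}·y_i), indices taken mod 6.
Σ = (220) + (190) + (136) + (64) + (-13) + (115) = 712
Signed area = Σ/2 = 356 (positive ⇒ counter-clockwise traversal).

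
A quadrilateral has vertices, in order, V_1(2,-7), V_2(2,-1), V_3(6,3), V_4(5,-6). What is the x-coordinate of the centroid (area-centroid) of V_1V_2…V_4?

Apply the shoelace formula. First the cross-terms c_i = x_i·y_{i+1} − x_{i+1}·y_i:
  12, 12, -51, -23  ⇒  2A = -50, A = -25.
Then Σ (x_i + x_{i+1})·c_i = -578, so x̄ = -578 / (6·(-25)) = 289/75.

289/75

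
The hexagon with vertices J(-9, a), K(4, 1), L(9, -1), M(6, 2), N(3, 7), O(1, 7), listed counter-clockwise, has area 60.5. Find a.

-2

The doubled signed area Σ (x_i y_{i+1} − x_{i+1} y_i) is linear in a.
With a=0 it equals 115; the coefficient of a is -3 (from the two edges through J).
So -3·a + 115 = 2·60.5 = 121 ⇒ a = -2.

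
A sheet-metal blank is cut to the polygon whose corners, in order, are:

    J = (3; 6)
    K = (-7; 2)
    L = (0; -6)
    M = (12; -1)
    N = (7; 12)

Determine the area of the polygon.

159.5

Apply the shoelace formula: 2A = Σ (x_i·y_{i+1} − x_{i+1}·y_i), indices taken mod 5.
Σ = (48) + (42) + (72) + (151) + (6) = 319
Area = |Σ|/2 = 159.5.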